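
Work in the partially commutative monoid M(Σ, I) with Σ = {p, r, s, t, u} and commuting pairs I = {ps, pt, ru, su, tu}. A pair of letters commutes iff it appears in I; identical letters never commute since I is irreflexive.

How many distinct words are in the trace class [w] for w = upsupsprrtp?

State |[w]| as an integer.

0(u) covers ∅
1(p) covers 0:u
2(s) covers ∅
3(u) covers 1:p
4(p) covers 3:u
5(s) covers 2:s
6(p) covers 4:p
7(r) covers 5:s, 6:p
8(r) covers 7:r
9(t) covers 8:r
10(p) covers 8:r
floor of heap: 0:u, 2:s
completions by unplaced set U, small U first (add the entries for U minus each lowest piece of U):
  |U|=1: {9}:1  {10}:1
  |U|=2: {9,10}:2
  |U|=3: {8,9,10}:2
  |U|=4: {7,8,9,10}:2
  |U|=5: {5,7,8,9,10}:2  {6,7,8,9,10}:2
  |U|=6: {2,5,7,8,9,10}:2  {4,6,7,8,9,10}:2  {5,6,7,8,9,10}:4
  |U|=7: {2,5,6,7,8,9,10}:6  {3,4,6,7,8,9,10}:2  {4,5,6,7,8,9,10}:6
  |U|=8: {1,3,4,6,7,8,9,10}:2  {2,4,5,6,7,8,9,10}:12  {3,4,5,6,7,8,9,10}:8
  |U|=9: {0,1,3,4,6,7,8,9,10}:2  {1,3,4,5,6,7,8,9,10}:10  {2,3,4,5,6,7,8,9,10}:20
  start at 0(u): 30
  start at 2(s): 12
sum over floor = 42

42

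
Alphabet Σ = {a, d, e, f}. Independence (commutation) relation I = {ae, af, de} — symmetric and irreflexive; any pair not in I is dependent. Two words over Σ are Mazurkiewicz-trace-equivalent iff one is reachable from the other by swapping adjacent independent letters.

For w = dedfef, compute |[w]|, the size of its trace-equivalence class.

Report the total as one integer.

piece 0:d — minimal
piece 1:e — minimal
piece 2:d rests on {0:d}
piece 3:f rests on {1:e, 2:d}
piece 4:e rests on {3:f}
piece 5:f rests on {4:e}
minimal pieces: {0:d, 1:e}
ways to finish when only these pieces remain (= sum over removing one remaining piece with nothing left below it):
  1 left: {5}→1
  2 left: {4,5}→1
  3 left: {3,4,5}→1
  4 left: {1,3,4,5}→1  {2,3,4,5}→1
  placing 0:d first → 2 extensions
  placing 1:e first → 1 extensions
total linear extensions = 3

3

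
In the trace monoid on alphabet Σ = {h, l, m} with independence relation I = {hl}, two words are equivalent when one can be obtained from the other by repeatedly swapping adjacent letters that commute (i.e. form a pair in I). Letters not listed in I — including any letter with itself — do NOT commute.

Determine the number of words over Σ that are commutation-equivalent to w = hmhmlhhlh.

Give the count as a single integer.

piece 0:h — minimal
piece 1:m rests on {0:h}
piece 2:h rests on {1:m}
piece 3:m rests on {2:h}
piece 4:l rests on {3:m}
piece 5:h rests on {3:m}
piece 6:h rests on {5:h}
piece 7:l rests on {4:l}
piece 8:h rests on {6:h}
minimal pieces: {0:h}
ways to finish when only these pieces remain (= sum over removing one remaining piece with nothing left below it):
  1 left: {7}→1  {8}→1
  2 left: {4,7}→1  {6,8}→1  {7,8}→2
  3 left: {4,7,8}→3  {5,6,8}→1  {6,7,8}→3
  4 left: {4,6,7,8}→6  {5,6,7,8}→4
  5 left: {4,5,6,7,8}→10
  6 left: {3,4,5,6,7,8}→10
  7 left: {2,3,4,5,6,7,8}→10
  placing 0:h first → 10 extensions

10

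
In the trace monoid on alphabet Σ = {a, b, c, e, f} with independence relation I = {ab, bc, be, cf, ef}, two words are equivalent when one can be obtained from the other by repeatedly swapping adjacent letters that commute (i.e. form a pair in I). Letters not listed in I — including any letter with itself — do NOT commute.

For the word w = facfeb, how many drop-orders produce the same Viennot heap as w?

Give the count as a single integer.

piece 0:f — minimal
piece 1:a rests on {0:f}
piece 2:c rests on {1:a}
piece 3:f rests on {1:a}
piece 4:e rests on {2:c}
piece 5:b rests on {3:f}
minimal pieces: {0:f}
ways to finish when only these pieces remain (= sum over removing one remaining piece with nothing left below it):
  1 left: {4}→1  {5}→1
  2 left: {2,4}→1  {3,5}→1  {4,5}→2
  3 left: {2,4,5}→3  {3,4,5}→3
  4 left: {2,3,4,5}→6
  placing 0:f first → 6 extensions

6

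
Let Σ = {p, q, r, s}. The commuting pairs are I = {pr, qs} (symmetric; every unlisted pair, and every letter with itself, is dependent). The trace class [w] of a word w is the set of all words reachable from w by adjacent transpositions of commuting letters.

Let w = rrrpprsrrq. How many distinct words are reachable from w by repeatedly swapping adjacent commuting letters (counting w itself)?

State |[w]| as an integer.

15

piece 0:r — minimal
piece 1:r rests on {0:r}
piece 2:r rests on {1:r}
piece 3:p — minimal
piece 4:p rests on {3:p}
piece 5:r rests on {2:r}
piece 6:s rests on {4:p, 5:r}
piece 7:r rests on {6:s}
piece 8:r rests on {7:r}
piece 9:q rests on {8:r}
minimal pieces: {0:r, 3:p}
ways to finish when only these pieces remain (= sum over removing one remaining piece with nothing left below it):
  1 left: {9}→1
  2 left: {8,9}→1
  3 left: {7,8,9}→1
  4 left: {6,7,8,9}→1
  5 left: {4,6,7,8,9}→1  {5,6,7,8,9}→1
  6 left: {2,5,6,7,8,9}→1  {3,4,6,7,8,9}→1  {4,5,6,7,8,9}→2
  7 left: {1,2,5,6,7,8,9}→1  {2,4,5,6,7,8,9}→3  {3,4,5,6,7,8,9}→3
  8 left: {0,1,2,5,6,7,8,9}→1  {1,2,4,5,6,7,8,9}→4  {2,3,4,5,6,7,8,9}→6
  placing 0:r first → 10 extensions
  placing 3:p first → 5 extensions
total linear extensions = 15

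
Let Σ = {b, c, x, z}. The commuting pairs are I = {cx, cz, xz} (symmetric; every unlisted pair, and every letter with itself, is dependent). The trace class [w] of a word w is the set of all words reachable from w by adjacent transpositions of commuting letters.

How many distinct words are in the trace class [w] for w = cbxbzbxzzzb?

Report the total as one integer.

4

0(c) covers ∅
1(b) covers 0:c
2(x) covers 1:b
3(b) covers 2:x
4(z) covers 3:b
5(b) covers 4:z
6(x) covers 5:b
7(z) covers 5:b
8(z) covers 7:z
9(z) covers 8:z
10(b) covers 6:x, 9:z
floor of heap: 0:c
completions by unplaced set U, small U first (add the entries for U minus each lowest piece of U):
  |U|=1: {10}:1
  |U|=2: {6,10}:1  {9,10}:1
  |U|=3: {6,9,10}:2  {8,9,10}:1
  |U|=4: {6,8,9,10}:3  {7,8,9,10}:1
  |U|=5: {6,7,8,9,10}:4
  |U|=6: {5,6,7,8,9,10}:4
  |U|=7: {4,5,6,7,8,9,10}:4
  |U|=8: {3,4,5,6,7,8,9,10}:4
  |U|=9: {2,3,4,5,6,7,8,9,10}:4
  start at 0(c): 4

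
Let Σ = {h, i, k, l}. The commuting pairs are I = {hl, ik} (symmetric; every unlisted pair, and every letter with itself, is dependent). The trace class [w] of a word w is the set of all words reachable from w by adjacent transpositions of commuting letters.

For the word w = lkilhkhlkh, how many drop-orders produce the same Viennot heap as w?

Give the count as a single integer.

piece 0:l — minimal
piece 1:k rests on {0:l}
piece 2:i rests on {0:l}
piece 3:l rests on {1:k, 2:i}
piece 4:h rests on {1:k, 2:i}
piece 5:k rests on {3:l, 4:h}
piece 6:h rests on {5:k}
piece 7:l rests on {5:k}
piece 8:k rests on {6:h, 7:l}
piece 9:h rests on {8:k}
minimal pieces: {0:l}
ways to finish when only these pieces remain (= sum over removing one remaining piece with nothing left below it):
  1 left: {9}→1
  2 left: {8,9}→1
  3 left: {6,8,9}→1  {7,8,9}→1
  4 left: {6,7,8,9}→2
  5 left: {5,6,7,8,9}→2
  6 left: {3,5,6,7,8,9}→2  {4,5,6,7,8,9}→2
  7 left: {3,4,5,6,7,8,9}→4
  8 left: {1,3,4,5,6,7,8,9}→4  {2,3,4,5,6,7,8,9}→4
  placing 0:l first → 8 extensions

8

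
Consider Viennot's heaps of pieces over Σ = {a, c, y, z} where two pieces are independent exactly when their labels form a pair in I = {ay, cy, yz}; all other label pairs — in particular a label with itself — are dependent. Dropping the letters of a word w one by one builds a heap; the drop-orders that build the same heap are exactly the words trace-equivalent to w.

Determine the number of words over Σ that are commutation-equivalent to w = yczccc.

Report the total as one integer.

#0=y has no predecessor
#1=c has no predecessor
#2=z depends on [1:c]
#3=c depends on [2:z]
#4=c depends on [3:c]
#5=c depends on [4:c]
sources: [0:y, 1:c]
N(rest) = Σ N(rest − s) over sources s of rest; N(one piece) = 1:
  size 1 → [0]=1  [5]=1
  size 2 → [0,5]=2  [4,5]=1
  size 3 → [0,4,5]=3  [3,4,5]=1
  size 4 → [0,3,4,5]=4  [2,3,4,5]=1
  first=0(y) contributes 1
  first=1(c) contributes 5
|[w]| = 6

6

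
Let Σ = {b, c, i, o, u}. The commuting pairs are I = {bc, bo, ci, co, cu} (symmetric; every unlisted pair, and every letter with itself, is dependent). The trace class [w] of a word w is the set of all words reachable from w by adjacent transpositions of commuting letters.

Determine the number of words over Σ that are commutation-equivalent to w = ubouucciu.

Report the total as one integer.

72

0(u) covers ∅
1(b) covers 0:u
2(o) covers 0:u
3(u) covers 1:b, 2:o
4(u) covers 3:u
5(c) covers ∅
6(c) covers 5:c
7(i) covers 4:u
8(u) covers 7:i
floor of heap: 0:u, 5:c
completions by unplaced set U, small U first (add the entries for U minus each lowest piece of U):
  |U|=1: {6}:1  {8}:1
  |U|=2: {5,6}:1  {6,8}:2  {7,8}:1
  |U|=3: {4,7,8}:1  {5,6,8}:3  {6,7,8}:3
  |U|=4: {3,4,7,8}:1  {4,6,7,8}:4  {5,6,7,8}:6
  |U|=5: {1,3,4,7,8}:1  {2,3,4,7,8}:1  {3,4,6,7,8}:5  {4,5,6,7,8}:10
  |U|=6: {1,2,3,4,7,8}:2  {1,3,4,6,7,8}:6  {2,3,4,6,7,8}:6  {3,4,5,6,7,8}:15
  |U|=7: {0,1,2,3,4,7,8}:2  {1,2,3,4,6,7,8}:14  {1,3,4,5,6,7,8}:21  {2,3,4,5,6,7,8}:21
  start at 0(u): 56
  start at 5(c): 16
sum over floor = 72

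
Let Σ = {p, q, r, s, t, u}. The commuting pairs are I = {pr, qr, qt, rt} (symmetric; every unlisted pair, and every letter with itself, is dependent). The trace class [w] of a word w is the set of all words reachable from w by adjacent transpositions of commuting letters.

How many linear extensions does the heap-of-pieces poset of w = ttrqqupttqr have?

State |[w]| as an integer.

#0=t has no predecessor
#1=t depends on [0:t]
#2=r has no predecessor
#3=q has no predecessor
#4=q depends on [3:q]
#5=u depends on [1:t, 2:r, 4:q]
#6=p depends on [5:u]
#7=t depends on [6:p]
#8=t depends on [7:t]
#9=q depends on [6:p]
#10=r depends on [5:u]
sources: [0:t, 2:r, 3:q]
N(rest) = Σ N(rest − s) over sources s of rest; N(one piece) = 1:
  size 1 → [8]=1  [9]=1  [10]=1
  size 2 → [7,8]=1  [8,9]=2  [8,10]=2  [9,10]=2
  size 3 → [7,8,9]=3  [7,8,10]=3  [8,9,10]=6
  size 4 → [6,7,8,9]=3  [7,8,9,10]=12
  size 5 → [6,7,8,9,10]=15
  size 6 → [5,6,7,8,9,10]=15
  size 7 → [1,5,6,7,8,9,10]=15  [2,5,6,7,8,9,10]=15  [4,5,6,7,8,9,10]=15
  size 8 → [0,1,5,6,7,8,9,10]=15  [1,2,5,6,7,8,9,10]=30  [1,4,5,6,7,8,9,10]=30  [2,4,5,6,7,8,9,10]=30  [3,4,5,6,7,8,9,10]=15
  size 9 → [0,1,2,5,6,7,8,9,10]=45  [0,1,4,5,6,7,8,9,10]=45  [1,2,4,5,6,7,8,9,10]=90  [1,3,4,5,6,7,8,9,10]=45  [2,3,4,5,6,7,8,9,10]=45
  first=0(t) contributes 180
  first=2(r) contributes 90
  first=3(q) contributes 180
|[w]| = 450

450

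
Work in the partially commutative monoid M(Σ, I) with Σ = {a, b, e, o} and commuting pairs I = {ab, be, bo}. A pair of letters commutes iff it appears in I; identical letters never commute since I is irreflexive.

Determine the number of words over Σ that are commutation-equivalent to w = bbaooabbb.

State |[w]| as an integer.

126

0(b) covers ∅
1(b) covers 0:b
2(a) covers ∅
3(o) covers 2:a
4(o) covers 3:o
5(a) covers 4:o
6(b) covers 1:b
7(b) covers 6:b
8(b) covers 7:b
floor of heap: 0:b, 2:a
completions by unplaced set U, small U first (add the entries for U minus each lowest piece of U):
  |U|=1: {5}:1  {8}:1
  |U|=2: {4,5}:1  {5,8}:2  {7,8}:1
  |U|=3: {3,4,5}:1  {4,5,8}:3  {5,7,8}:3  {6,7,8}:1
  |U|=4: {1,6,7,8}:1  {2,3,4,5}:1  {3,4,5,8}:4  {4,5,7,8}:6  {5,6,7,8}:4
  |U|=5: {0,1,6,7,8}:1  {1,5,6,7,8}:5  {2,3,4,5,8}:5  {3,4,5,7,8}:10  {4,5,6,7,8}:10
  |U|=6: {0,1,5,6,7,8}:6  {1,4,5,6,7,8}:15  {2,3,4,5,7,8}:15  {3,4,5,6,7,8}:20
  |U|=7: {0,1,4,5,6,7,8}:21  {1,3,4,5,6,7,8}:35  {2,3,4,5,6,7,8}:35
  start at 0(b): 70
  start at 2(a): 56
sum over floor = 126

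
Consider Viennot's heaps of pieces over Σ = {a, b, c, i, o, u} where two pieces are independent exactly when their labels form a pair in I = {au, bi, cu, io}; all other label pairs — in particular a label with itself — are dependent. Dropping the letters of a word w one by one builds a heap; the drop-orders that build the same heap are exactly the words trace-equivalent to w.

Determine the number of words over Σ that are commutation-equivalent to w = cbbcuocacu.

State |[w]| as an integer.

drop 0:c onto floor
drop 1:b onto {0:c}
drop 2:b onto {1:b}
drop 3:c onto {2:b}
drop 4:u onto {2:b}
drop 5:o onto {3:c, 4:u}
drop 6:c onto {5:o}
drop 7:a onto {6:c}
drop 8:c onto {7:a}
drop 9:u onto {5:o}
ground layer = {0:c}
drop-orders for the pieces not yet dropped (sum over which currently-grounded one goes next):
  1 to go: {8} 1  {9} 1
  2 to go: {7,8} 1  {8,9} 2
  3 to go: {6,7,8} 1  {7,8,9} 3
  4 to go: {6,7,8,9} 4
  5 to go: {5,6,7,8,9} 4
  6 to go: {3,5,6,7,8,9} 4  {4,5,6,7,8,9} 4
  7 to go: {3,4,5,6,7,8,9} 8
  8 to go: {2,3,4,5,6,7,8,9} 8
  if 0:c drops first: 8 orders

8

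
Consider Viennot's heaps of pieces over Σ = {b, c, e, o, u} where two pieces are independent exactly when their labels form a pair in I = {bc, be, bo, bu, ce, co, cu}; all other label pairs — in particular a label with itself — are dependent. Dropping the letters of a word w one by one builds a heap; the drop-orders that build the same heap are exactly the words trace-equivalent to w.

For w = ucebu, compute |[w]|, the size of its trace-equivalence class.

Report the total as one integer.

20

piece 0:u — minimal
piece 1:c — minimal
piece 2:e rests on {0:u}
piece 3:b — minimal
piece 4:u rests on {2:e}
minimal pieces: {0:u, 1:c, 3:b}
ways to finish when only these pieces remain (= sum over removing one remaining piece with nothing left below it):
  1 left: {1}→1  {3}→1  {4}→1
  2 left: {1,3}→2  {1,4}→2  {2,4}→1  {3,4}→2
  3 left: {0,2,4}→1  {1,2,4}→3  {1,3,4}→6  {2,3,4}→3
  placing 0:u first → 12 extensions
  placing 1:c first → 4 extensions
  placing 3:b first → 4 extensions
total linear extensions = 20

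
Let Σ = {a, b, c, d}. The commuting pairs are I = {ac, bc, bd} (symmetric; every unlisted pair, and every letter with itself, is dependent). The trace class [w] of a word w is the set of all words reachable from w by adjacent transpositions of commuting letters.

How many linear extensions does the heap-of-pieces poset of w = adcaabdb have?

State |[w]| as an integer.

12

drop 0:a onto floor
drop 1:d onto {0:a}
drop 2:c onto {1:d}
drop 3:a onto {1:d}
drop 4:a onto {3:a}
drop 5:b onto {4:a}
drop 6:d onto {2:c, 4:a}
drop 7:b onto {5:b}
ground layer = {0:a}
drop-orders for the pieces not yet dropped (sum over which currently-grounded one goes next):
  1 to go: {6} 1  {7} 1
  2 to go: {2,6} 1  {5,7} 1  {6,7} 2
  3 to go: {2,6,7} 3  {5,6,7} 3
  4 to go: {2,5,6,7} 6  {4,5,6,7} 3
  5 to go: {2,4,5,6,7} 9  {3,4,5,6,7} 3
  6 to go: {2,3,4,5,6,7} 12
  if 0:a drops first: 12 orders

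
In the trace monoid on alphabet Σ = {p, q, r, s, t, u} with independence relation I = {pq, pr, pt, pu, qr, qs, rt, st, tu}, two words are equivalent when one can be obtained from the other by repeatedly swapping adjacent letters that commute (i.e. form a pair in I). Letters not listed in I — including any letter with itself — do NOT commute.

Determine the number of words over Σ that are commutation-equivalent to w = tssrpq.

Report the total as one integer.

30

#0=t has no predecessor
#1=s has no predecessor
#2=s depends on [1:s]
#3=r depends on [2:s]
#4=p depends on [2:s]
#5=q depends on [0:t]
sources: [0:t, 1:s]
N(rest) = Σ N(rest − s) over sources s of rest; N(one piece) = 1:
  size 1 → [3]=1  [4]=1  [5]=1
  size 2 → [0,5]=1  [3,4]=2  [3,5]=2  [4,5]=2
  size 3 → [0,3,5]=3  [0,4,5]=3  [2,3,4]=2  [3,4,5]=6
  size 4 → [0,3,4,5]=12  [1,2,3,4]=2  [2,3,4,5]=8
  first=0(t) contributes 10
  first=1(s) contributes 20
|[w]| = 30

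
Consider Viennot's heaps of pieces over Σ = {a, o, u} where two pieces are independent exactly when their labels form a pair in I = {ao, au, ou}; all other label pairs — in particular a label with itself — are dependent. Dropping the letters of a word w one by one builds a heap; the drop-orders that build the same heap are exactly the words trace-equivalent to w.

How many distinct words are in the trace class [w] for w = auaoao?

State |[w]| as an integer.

60

drop 0:a onto floor
drop 1:u onto floor
drop 2:a onto {0:a}
drop 3:o onto floor
drop 4:a onto {2:a}
drop 5:o onto {3:o}
ground layer = {0:a, 1:u, 3:o}
drop-orders for the pieces not yet dropped (sum over which currently-grounded one goes next):
  1 to go: {1} 1  {4} 1  {5} 1
  2 to go: {1,4} 2  {1,5} 2  {2,4} 1  {3,5} 1  {4,5} 2
  3 to go: {0,2,4} 1  {1,2,4} 3  {1,3,5} 3  {1,4,5} 6  {2,4,5} 3  {3,4,5} 3
  4 to go: {0,1,2,4} 4  {0,2,4,5} 4  {1,2,4,5} 12  {1,3,4,5} 12  {2,3,4,5} 6
  if 0:a drops first: 30 orders
  if 1:u drops first: 10 orders
  if 3:o drops first: 20 orders
heap linearizations: 60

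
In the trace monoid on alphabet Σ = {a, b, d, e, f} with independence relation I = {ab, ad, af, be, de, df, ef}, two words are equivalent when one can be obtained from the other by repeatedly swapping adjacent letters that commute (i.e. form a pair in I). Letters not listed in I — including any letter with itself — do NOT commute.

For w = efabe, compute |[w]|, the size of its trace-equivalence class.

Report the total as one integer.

0(e) covers ∅
1(f) covers ∅
2(a) covers 0:e
3(b) covers 1:f
4(e) covers 2:a
floor of heap: 0:e, 1:f
completions by unplaced set U, small U first (add the entries for U minus each lowest piece of U):
  |U|=1: {3}:1  {4}:1
  |U|=2: {1,3}:1  {2,4}:1  {3,4}:2
  |U|=3: {0,2,4}:1  {1,3,4}:3  {2,3,4}:3
  start at 0(e): 6
  start at 1(f): 4
sum over floor = 10

10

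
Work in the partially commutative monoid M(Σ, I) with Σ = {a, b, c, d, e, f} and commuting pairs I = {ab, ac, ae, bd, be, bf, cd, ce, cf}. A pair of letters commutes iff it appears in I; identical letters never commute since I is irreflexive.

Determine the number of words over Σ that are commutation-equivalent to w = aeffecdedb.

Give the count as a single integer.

90

piece 0:a — minimal
piece 1:e — minimal
piece 2:f rests on {0:a, 1:e}
piece 3:f rests on {2:f}
piece 4:e rests on {3:f}
piece 5:c — minimal
piece 6:d rests on {4:e}
piece 7:e rests on {6:d}
piece 8:d rests on {7:e}
piece 9:b rests on {5:c}
minimal pieces: {0:a, 1:e, 5:c}
ways to finish when only these pieces remain (= sum over removing one remaining piece with nothing left below it):
  1 left: {8}→1  {9}→1
  2 left: {5,9}→1  {7,8}→1  {8,9}→2
  3 left: {5,8,9}→3  {6,7,8}→1  {7,8,9}→3
  4 left: {4,6,7,8}→1  {5,7,8,9}→6  {6,7,8,9}→4
  5 left: {3,4,6,7,8}→1  {4,6,7,8,9}→5  {5,6,7,8,9}→10
  6 left: {2,3,4,6,7,8}→1  {3,4,6,7,8,9}→6  {4,5,6,7,8,9}→15
  7 left: {0,2,3,4,6,7,8}→1  {1,2,3,4,6,7,8}→1  {2,3,4,6,7,8,9}→7  {3,4,5,6,7,8,9}→21
  8 left: {0,1,2,3,4,6,7,8}→2  {0,2,3,4,6,7,8,9}→8  {1,2,3,4,6,7,8,9}→8  {2,3,4,5,6,7,8,9}→28
  placing 0:a first → 36 extensions
  placing 1:e first → 36 extensions
  placing 5:c first → 18 extensions
total linear extensions = 90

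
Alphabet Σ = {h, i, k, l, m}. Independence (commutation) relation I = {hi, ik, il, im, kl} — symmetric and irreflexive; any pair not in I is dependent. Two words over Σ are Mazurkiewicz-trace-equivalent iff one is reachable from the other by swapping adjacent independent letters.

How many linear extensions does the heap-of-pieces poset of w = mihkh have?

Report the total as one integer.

piece 0:m — minimal
piece 1:i — minimal
piece 2:h rests on {0:m}
piece 3:k rests on {2:h}
piece 4:h rests on {3:k}
minimal pieces: {0:m, 1:i}
ways to finish when only these pieces remain (= sum over removing one remaining piece with nothing left below it):
  1 left: {1}→1  {4}→1
  2 left: {1,4}→2  {3,4}→1
  3 left: {1,3,4}→3  {2,3,4}→1
  placing 0:m first → 4 extensions
  placing 1:i first → 1 extensions
total linear extensions = 5

5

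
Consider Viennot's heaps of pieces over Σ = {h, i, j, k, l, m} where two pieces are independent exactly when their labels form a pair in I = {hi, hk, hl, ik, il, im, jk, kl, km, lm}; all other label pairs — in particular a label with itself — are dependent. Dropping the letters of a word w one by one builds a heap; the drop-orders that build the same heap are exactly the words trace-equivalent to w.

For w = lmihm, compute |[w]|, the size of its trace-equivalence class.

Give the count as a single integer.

20

0(l) covers ∅
1(m) covers ∅
2(i) covers ∅
3(h) covers 1:m
4(m) covers 3:h
floor of heap: 0:l, 1:m, 2:i
completions by unplaced set U, small U first (add the entries for U minus each lowest piece of U):
  |U|=1: {0}:1  {2}:1  {4}:1
  |U|=2: {0,2}:2  {0,4}:2  {2,4}:2  {3,4}:1
  |U|=3: {0,2,4}:6  {0,3,4}:3  {1,3,4}:1  {2,3,4}:3
  start at 0(l): 4
  start at 1(m): 12
  start at 2(i): 4
sum over floor = 20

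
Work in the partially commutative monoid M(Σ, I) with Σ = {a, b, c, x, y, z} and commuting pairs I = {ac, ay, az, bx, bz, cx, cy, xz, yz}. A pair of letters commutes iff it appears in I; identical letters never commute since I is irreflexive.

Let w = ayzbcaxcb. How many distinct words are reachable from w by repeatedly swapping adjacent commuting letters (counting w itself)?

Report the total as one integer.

piece 0:a — minimal
piece 1:y — minimal
piece 2:z — minimal
piece 3:b rests on {0:a, 1:y}
piece 4:c rests on {2:z, 3:b}
piece 5:a rests on {3:b}
piece 6:x rests on {5:a}
piece 7:c rests on {4:c}
piece 8:b rests on {5:a, 7:c}
minimal pieces: {0:a, 1:y, 2:z}
ways to finish when only these pieces remain (= sum over removing one remaining piece with nothing left below it):
  1 left: {6}→1  {8}→1
  2 left: {6,8}→2  {7,8}→1
  3 left: {4,7,8}→1  {5,6,8}→2  {6,7,8}→3
  4 left: {2,4,7,8}→1  {4,6,7,8}→4  {5,6,7,8}→5
  5 left: {2,4,6,7,8}→5  {4,5,6,7,8}→9
  6 left: {2,4,5,6,7,8}→14  {3,4,5,6,7,8}→9
  7 left: {0,3,4,5,6,7,8}→9  {1,3,4,5,6,7,8}→9  {2,3,4,5,6,7,8}→23
  placing 0:a first → 32 extensions
  placing 1:y first → 32 extensions
  placing 2:z first → 18 extensions
total linear extensions = 82

82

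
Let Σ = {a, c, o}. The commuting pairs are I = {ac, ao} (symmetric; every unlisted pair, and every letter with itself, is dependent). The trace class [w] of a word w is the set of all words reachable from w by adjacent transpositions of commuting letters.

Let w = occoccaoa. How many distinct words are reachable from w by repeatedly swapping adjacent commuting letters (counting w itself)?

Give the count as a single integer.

36

piece 0:o — minimal
piece 1:c rests on {0:o}
piece 2:c rests on {1:c}
piece 3:o rests on {2:c}
piece 4:c rests on {3:o}
piece 5:c rests on {4:c}
piece 6:a — minimal
piece 7:o rests on {5:c}
piece 8:a rests on {6:a}
minimal pieces: {0:o, 6:a}
ways to finish when only these pieces remain (= sum over removing one remaining piece with nothing left below it):
  1 left: {7}→1  {8}→1
  2 left: {5,7}→1  {6,8}→1  {7,8}→2
  3 left: {4,5,7}→1  {5,7,8}→3  {6,7,8}→3
  4 left: {3,4,5,7}→1  {4,5,7,8}→4  {5,6,7,8}→6
  5 left: {2,3,4,5,7}→1  {3,4,5,7,8}→5  {4,5,6,7,8}→10
  6 left: {1,2,3,4,5,7}→1  {2,3,4,5,7,8}→6  {3,4,5,6,7,8}→15
  7 left: {0,1,2,3,4,5,7}→1  {1,2,3,4,5,7,8}→7  {2,3,4,5,6,7,8}→21
  placing 0:o first → 28 extensions
  placing 6:a first → 8 extensions
total linear extensions = 36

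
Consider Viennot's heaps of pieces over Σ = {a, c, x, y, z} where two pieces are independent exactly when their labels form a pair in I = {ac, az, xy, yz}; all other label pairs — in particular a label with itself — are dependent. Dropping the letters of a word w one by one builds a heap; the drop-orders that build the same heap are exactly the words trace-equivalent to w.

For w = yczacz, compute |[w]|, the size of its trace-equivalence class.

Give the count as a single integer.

#0=y has no predecessor
#1=c depends on [0:y]
#2=z depends on [1:c]
#3=a depends on [0:y]
#4=c depends on [2:z]
#5=z depends on [4:c]
sources: [0:y]
N(rest) = Σ N(rest − s) over sources s of rest; N(one piece) = 1:
  size 1 → [3]=1  [5]=1
  size 2 → [3,5]=2  [4,5]=1
  size 3 → [2,4,5]=1  [3,4,5]=3
  size 4 → [1,2,4,5]=1  [2,3,4,5]=4
  first=0(y) contributes 5

5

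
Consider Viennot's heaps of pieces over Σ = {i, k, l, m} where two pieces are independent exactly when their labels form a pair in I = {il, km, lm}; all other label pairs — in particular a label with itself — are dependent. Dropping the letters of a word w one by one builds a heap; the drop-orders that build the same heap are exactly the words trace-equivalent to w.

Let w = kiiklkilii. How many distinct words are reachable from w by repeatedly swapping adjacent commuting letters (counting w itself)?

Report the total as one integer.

0(k) covers ∅
1(i) covers 0:k
2(i) covers 1:i
3(k) covers 2:i
4(l) covers 3:k
5(k) covers 4:l
6(i) covers 5:k
7(l) covers 5:k
8(i) covers 6:i
9(i) covers 8:i
floor of heap: 0:k
completions by unplaced set U, small U first (add the entries for U minus each lowest piece of U):
  |U|=1: {7}:1  {9}:1
  |U|=2: {7,9}:2  {8,9}:1
  |U|=3: {6,8,9}:1  {7,8,9}:3
  |U|=4: {6,7,8,9}:4
  |U|=5: {5,6,7,8,9}:4
  |U|=6: {4,5,6,7,8,9}:4
  |U|=7: {3,4,5,6,7,8,9}:4
  |U|=8: {2,3,4,5,6,7,8,9}:4
  start at 0(k): 4

4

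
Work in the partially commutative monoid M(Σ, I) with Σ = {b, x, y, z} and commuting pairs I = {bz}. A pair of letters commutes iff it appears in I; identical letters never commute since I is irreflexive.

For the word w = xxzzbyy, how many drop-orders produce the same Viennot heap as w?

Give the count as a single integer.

#0=x has no predecessor
#1=x depends on [0:x]
#2=z depends on [1:x]
#3=z depends on [2:z]
#4=b depends on [1:x]
#5=y depends on [3:z, 4:b]
#6=y depends on [5:y]
sources: [0:x]
N(rest) = Σ N(rest − s) over sources s of rest; N(one piece) = 1:
  size 1 → [6]=1
  size 2 → [5,6]=1
  size 3 → [3,5,6]=1  [4,5,6]=1
  size 4 → [2,3,5,6]=1  [3,4,5,6]=2
  size 5 → [2,3,4,5,6]=3
  first=0(x) contributes 3

3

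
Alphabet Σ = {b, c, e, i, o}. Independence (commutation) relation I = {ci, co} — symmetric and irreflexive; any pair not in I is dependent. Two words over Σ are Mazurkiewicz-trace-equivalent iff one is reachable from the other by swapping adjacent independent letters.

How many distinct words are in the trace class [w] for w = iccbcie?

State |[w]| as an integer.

6

piece 0:i — minimal
piece 1:c — minimal
piece 2:c rests on {1:c}
piece 3:b rests on {0:i, 2:c}
piece 4:c rests on {3:b}
piece 5:i rests on {3:b}
piece 6:e rests on {4:c, 5:i}
minimal pieces: {0:i, 1:c}
ways to finish when only these pieces remain (= sum over removing one remaining piece with nothing left below it):
  1 left: {6}→1
  2 left: {4,6}→1  {5,6}→1
  3 left: {4,5,6}→2
  4 left: {3,4,5,6}→2
  5 left: {0,3,4,5,6}→2  {2,3,4,5,6}→2
  placing 0:i first → 2 extensions
  placing 1:c first → 4 extensions
total linear extensions = 6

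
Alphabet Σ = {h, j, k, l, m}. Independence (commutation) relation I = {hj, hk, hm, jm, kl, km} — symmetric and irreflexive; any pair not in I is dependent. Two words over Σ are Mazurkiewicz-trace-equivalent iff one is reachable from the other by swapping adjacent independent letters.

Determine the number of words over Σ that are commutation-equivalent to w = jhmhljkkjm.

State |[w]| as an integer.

60

0(j) covers ∅
1(h) covers ∅
2(m) covers ∅
3(h) covers 1:h
4(l) covers 0:j, 2:m, 3:h
5(j) covers 4:l
6(k) covers 5:j
7(k) covers 6:k
8(j) covers 7:k
9(m) covers 4:l
floor of heap: 0:j, 1:h, 2:m
completions by unplaced set U, small U first (add the entries for U minus each lowest piece of U):
  |U|=1: {8}:1  {9}:1
  |U|=2: {7,8}:1  {8,9}:2
  |U|=3: {6,7,8}:1  {7,8,9}:3
  |U|=4: {5,6,7,8}:1  {6,7,8,9}:4
  |U|=5: {5,6,7,8,9}:5
  |U|=6: {4,5,6,7,8,9}:5
  |U|=7: {0,4,5,6,7,8,9}:5  {2,4,5,6,7,8,9}:5  {3,4,5,6,7,8,9}:5
  |U|=8: {0,2,4,5,6,7,8,9}:10  {0,3,4,5,6,7,8,9}:10  {1,3,4,5,6,7,8,9}:5  {2,3,4,5,6,7,8,9}:10
  start at 0(j): 15
  start at 1(h): 30
  start at 2(m): 15
sum over floor = 60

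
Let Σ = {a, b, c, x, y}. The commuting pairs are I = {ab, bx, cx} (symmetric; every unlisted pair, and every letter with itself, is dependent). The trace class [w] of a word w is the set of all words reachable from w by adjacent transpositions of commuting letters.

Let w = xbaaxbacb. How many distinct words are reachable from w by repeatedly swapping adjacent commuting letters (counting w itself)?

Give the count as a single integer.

#0=x has no predecessor
#1=b has no predecessor
#2=a depends on [0:x]
#3=a depends on [2:a]
#4=x depends on [3:a]
#5=b depends on [1:b]
#6=a depends on [4:x]
#7=c depends on [5:b, 6:a]
#8=b depends on [7:c]
sources: [0:x, 1:b]
N(rest) = Σ N(rest − s) over sources s of rest; N(one piece) = 1:
  size 1 → [8]=1
  size 2 → [7,8]=1
  size 3 → [5,7,8]=1  [6,7,8]=1
  size 4 → [1,5,7,8]=1  [4,6,7,8]=1  [5,6,7,8]=2
  size 5 → [1,5,6,7,8]=3  [3,4,6,7,8]=1  [4,5,6,7,8]=3
  size 6 → [1,4,5,6,7,8]=6  [2,3,4,6,7,8]=1  [3,4,5,6,7,8]=4
  size 7 → [0,2,3,4,6,7,8]=1  [1,3,4,5,6,7,8]=10  [2,3,4,5,6,7,8]=5
  first=0(x) contributes 15
  first=1(b) contributes 6
|[w]| = 21

21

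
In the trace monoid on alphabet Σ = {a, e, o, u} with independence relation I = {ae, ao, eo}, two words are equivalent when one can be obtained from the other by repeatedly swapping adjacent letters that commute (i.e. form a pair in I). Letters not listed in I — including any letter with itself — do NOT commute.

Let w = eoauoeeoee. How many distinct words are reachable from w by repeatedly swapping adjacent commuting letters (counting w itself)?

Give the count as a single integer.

90

drop 0:e onto floor
drop 1:o onto floor
drop 2:a onto floor
drop 3:u onto {0:e, 1:o, 2:a}
drop 4:o onto {3:u}
drop 5:e onto {3:u}
drop 6:e onto {5:e}
drop 7:o onto {4:o}
drop 8:e onto {6:e}
drop 9:e onto {8:e}
ground layer = {0:e, 1:o, 2:a}
drop-orders for the pieces not yet dropped (sum over which currently-grounded one goes next):
  1 to go: {7} 1  {9} 1
  2 to go: {4,7} 1  {7,9} 2  {8,9} 1
  3 to go: {4,7,9} 3  {6,8,9} 1  {7,8,9} 3
  4 to go: {4,7,8,9} 6  {5,6,8,9} 1  {6,7,8,9} 4
  5 to go: {4,6,7,8,9} 10  {5,6,7,8,9} 5
  6 to go: {4,5,6,7,8,9} 15
  7 to go: {3,4,5,6,7,8,9} 15
  8 to go: {0,3,4,5,6,7,8,9} 15  {1,3,4,5,6,7,8,9} 15  {2,3,4,5,6,7,8,9} 15
  if 0:e drops first: 30 orders
  if 1:o drops first: 30 orders
  if 2:a drops first: 30 orders
heap linearizations: 90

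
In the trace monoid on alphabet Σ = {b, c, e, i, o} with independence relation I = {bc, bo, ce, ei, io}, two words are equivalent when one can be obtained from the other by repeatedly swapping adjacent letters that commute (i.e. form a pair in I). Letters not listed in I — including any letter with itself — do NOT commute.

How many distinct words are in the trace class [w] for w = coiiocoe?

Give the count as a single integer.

6

drop 0:c onto floor
drop 1:o onto {0:c}
drop 2:i onto {0:c}
drop 3:i onto {2:i}
drop 4:o onto {1:o}
drop 5:c onto {3:i, 4:o}
drop 6:o onto {5:c}
drop 7:e onto {6:o}
ground layer = {0:c}
drop-orders for the pieces not yet dropped (sum over which currently-grounded one goes next):
  1 to go: {7} 1
  2 to go: {6,7} 1
  3 to go: {5,6,7} 1
  4 to go: {3,5,6,7} 1  {4,5,6,7} 1
  5 to go: {1,4,5,6,7} 1  {2,3,5,6,7} 1  {3,4,5,6,7} 2
  6 to go: {1,3,4,5,6,7} 3  {2,3,4,5,6,7} 3
  if 0:c drops first: 6 orders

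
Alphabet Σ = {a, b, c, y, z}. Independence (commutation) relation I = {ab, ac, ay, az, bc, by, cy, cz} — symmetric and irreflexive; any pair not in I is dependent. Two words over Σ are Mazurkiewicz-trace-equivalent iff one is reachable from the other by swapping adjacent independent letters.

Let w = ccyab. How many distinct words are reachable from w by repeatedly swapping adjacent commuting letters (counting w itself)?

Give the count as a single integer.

60

drop 0:c onto floor
drop 1:c onto {0:c}
drop 2:y onto floor
drop 3:a onto floor
drop 4:b onto floor
ground layer = {0:c, 2:y, 3:a, 4:b}
drop-orders for the pieces not yet dropped (sum over which currently-grounded one goes next):
  1 to go: {1} 1  {2} 1  {3} 1  {4} 1
  2 to go: {0,1} 1  {1,2} 2  {1,3} 2  {1,4} 2  {2,3} 2  {2,4} 2  {3,4} 2
  3 to go: {0,1,2} 3  {0,1,3} 3  {0,1,4} 3  {1,2,3} 6  {1,2,4} 6  {1,3,4} 6  {2,3,4} 6
  if 0:c drops first: 24 orders
  if 2:y drops first: 12 orders
  if 3:a drops first: 12 orders
  if 4:b drops first: 12 orders
heap linearizations: 60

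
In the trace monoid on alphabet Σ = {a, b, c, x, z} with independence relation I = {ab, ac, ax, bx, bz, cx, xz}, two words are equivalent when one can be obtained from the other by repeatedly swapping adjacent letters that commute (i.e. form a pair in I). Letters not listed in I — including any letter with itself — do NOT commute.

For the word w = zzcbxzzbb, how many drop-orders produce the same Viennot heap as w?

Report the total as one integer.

90

#0=z has no predecessor
#1=z depends on [0:z]
#2=c depends on [1:z]
#3=b depends on [2:c]
#4=x has no predecessor
#5=z depends on [2:c]
#6=z depends on [5:z]
#7=b depends on [3:b]
#8=b depends on [7:b]
sources: [0:z, 4:x]
N(rest) = Σ N(rest − s) over sources s of rest; N(one piece) = 1:
  size 1 → [4]=1  [6]=1  [8]=1
  size 2 → [4,6]=2  [4,8]=2  [5,6]=1  [6,8]=2  [7,8]=1
  size 3 → [3,7,8]=1  [4,5,6]=3  [4,6,8]=6  [4,7,8]=3  [5,6,8]=3  [6,7,8]=3
  size 4 → [3,4,7,8]=4  [3,6,7,8]=4  [4,5,6,8]=12  [4,6,7,8]=12  [5,6,7,8]=6
  size 5 → [3,4,6,7,8]=20  [3,5,6,7,8]=10  [4,5,6,7,8]=30
  size 6 → [2,3,5,6,7,8]=10  [3,4,5,6,7,8]=60
  size 7 → [1,2,3,5,6,7,8]=10  [2,3,4,5,6,7,8]=70
  first=0(z) contributes 80
  first=4(x) contributes 10
|[w]| = 90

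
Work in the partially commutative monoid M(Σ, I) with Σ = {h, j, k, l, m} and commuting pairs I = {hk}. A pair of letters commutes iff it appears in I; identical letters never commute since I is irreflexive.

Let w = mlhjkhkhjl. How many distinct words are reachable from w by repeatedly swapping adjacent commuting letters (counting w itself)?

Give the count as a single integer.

6

piece 0:m — minimal
piece 1:l rests on {0:m}
piece 2:h rests on {1:l}
piece 3:j rests on {2:h}
piece 4:k rests on {3:j}
piece 5:h rests on {3:j}
piece 6:k rests on {4:k}
piece 7:h rests on {5:h}
piece 8:j rests on {6:k, 7:h}
piece 9:l rests on {8:j}
minimal pieces: {0:m}
ways to finish when only these pieces remain (= sum over removing one remaining piece with nothing left below it):
  1 left: {9}→1
  2 left: {8,9}→1
  3 left: {6,8,9}→1  {7,8,9}→1
  4 left: {4,6,8,9}→1  {5,7,8,9}→1  {6,7,8,9}→2
  5 left: {4,6,7,8,9}→3  {5,6,7,8,9}→3
  6 left: {4,5,6,7,8,9}→6
  7 left: {3,4,5,6,7,8,9}→6
  8 left: {2,3,4,5,6,7,8,9}→6
  placing 0:m first → 6 extensions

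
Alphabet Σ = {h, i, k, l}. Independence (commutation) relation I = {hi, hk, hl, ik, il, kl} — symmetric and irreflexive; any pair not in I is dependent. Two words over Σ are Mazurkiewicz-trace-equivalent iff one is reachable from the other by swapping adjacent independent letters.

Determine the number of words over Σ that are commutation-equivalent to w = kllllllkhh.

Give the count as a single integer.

1260

#0=k has no predecessor
#1=l has no predecessor
#2=l depends on [1:l]
#3=l depends on [2:l]
#4=l depends on [3:l]
#5=l depends on [4:l]
#6=l depends on [5:l]
#7=k depends on [0:k]
#8=h has no predecessor
#9=h depends on [8:h]
sources: [0:k, 1:l, 8:h]
N(rest) = Σ N(rest − s) over sources s of rest; N(one piece) = 1:
  size 1 → [6]=1  [7]=1  [9]=1
  size 2 → [0,7]=1  [5,6]=1  [6,7]=2  [6,9]=2  [7,9]=2  [8,9]=1
  size 3 → [0,6,7]=3  [0,7,9]=3  [4,5,6]=1  [5,6,7]=3  [5,6,9]=3  [6,7,9]=6  [6,8,9]=3  [7,8,9]=3
  size 4 → [0,5,6,7]=6  [0,6,7,9]=12  [0,7,8,9]=6  [3,4,5,6]=1  [4,5,6,7]=4  [4,5,6,9]=4  [5,6,7,9]=12  [5,6,8,9]=6  [6,7,8,9]=12
  size 5 → [0,4,5,6,7]=10  [0,5,6,7,9]=30  [0,6,7,8,9]=30  [2,3,4,5,6]=1  [3,4,5,6,7]=5  [3,4,5,6,9]=5  [4,5,6,7,9]=20  [4,5,6,8,9]=10  [5,6,7,8,9]=30
  size 6 → [0,3,4,5,6,7]=15  [0,4,5,6,7,9]=60  [0,5,6,7,8,9]=90  [1,2,3,4,5,6]=1  [2,3,4,5,6,7]=6  [2,3,4,5,6,9]=6  [3,4,5,6,7,9]=30  [3,4,5,6,8,9]=15  [4,5,6,7,8,9]=60
  size 7 → [0,2,3,4,5,6,7]=21  [0,3,4,5,6,7,9]=105  [0,4,5,6,7,8,9]=210  [1,2,3,4,5,6,7]=7  [1,2,3,4,5,6,9]=7  [2,3,4,5,6,7,9]=42  [2,3,4,5,6,8,9]=21  [3,4,5,6,7,8,9]=105
  size 8 → [0,1,2,3,4,5,6,7]=28  [0,2,3,4,5,6,7,9]=168  [0,3,4,5,6,7,8,9]=420  [1,2,3,4,5,6,7,9]=56  [1,2,3,4,5,6,8,9]=28  [2,3,4,5,6,7,8,9]=168
  first=0(k) contributes 252
  first=1(l) contributes 756
  first=8(h) contributes 252
|[w]| = 1260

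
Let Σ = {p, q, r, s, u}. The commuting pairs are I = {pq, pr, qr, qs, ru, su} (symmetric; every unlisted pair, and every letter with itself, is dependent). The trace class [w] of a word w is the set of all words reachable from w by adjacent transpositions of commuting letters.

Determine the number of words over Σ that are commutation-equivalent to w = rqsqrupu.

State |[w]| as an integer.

0(r) covers ∅
1(q) covers ∅
2(s) covers 0:r
3(q) covers 1:q
4(r) covers 2:s
5(u) covers 3:q
6(p) covers 2:s, 5:u
7(u) covers 6:p
floor of heap: 0:r, 1:q
completions by unplaced set U, small U first (add the entries for U minus each lowest piece of U):
  |U|=1: {4}:1  {7}:1
  |U|=2: {4,7}:2  {6,7}:1
  |U|=3: {4,6,7}:3  {5,6,7}:1
  |U|=4: {2,4,6,7}:3  {3,5,6,7}:1  {4,5,6,7}:4
  |U|=5: {0,2,4,6,7}:3  {1,3,5,6,7}:1  {2,4,5,6,7}:7  {3,4,5,6,7}:5
  |U|=6: {0,2,4,5,6,7}:10  {1,3,4,5,6,7}:6  {2,3,4,5,6,7}:12
  start at 0(r): 18
  start at 1(q): 22
sum over floor = 40

40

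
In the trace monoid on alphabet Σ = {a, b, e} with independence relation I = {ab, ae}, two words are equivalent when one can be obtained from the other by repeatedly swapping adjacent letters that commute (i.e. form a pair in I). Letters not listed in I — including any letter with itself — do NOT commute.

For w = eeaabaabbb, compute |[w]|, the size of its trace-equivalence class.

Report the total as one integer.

210

#0=e has no predecessor
#1=e depends on [0:e]
#2=a has no predecessor
#3=a depends on [2:a]
#4=b depends on [1:e]
#5=a depends on [3:a]
#6=a depends on [5:a]
#7=b depends on [4:b]
#8=b depends on [7:b]
#9=b depends on [8:b]
sources: [0:e, 2:a]
N(rest) = Σ N(rest − s) over sources s of rest; N(one piece) = 1:
  size 1 → [6]=1  [9]=1
  size 2 → [5,6]=1  [6,9]=2  [8,9]=1
  size 3 → [3,5,6]=1  [5,6,9]=3  [6,8,9]=3  [7,8,9]=1
  size 4 → [2,3,5,6]=1  [3,5,6,9]=4  [4,7,8,9]=1  [5,6,8,9]=6  [6,7,8,9]=4
  size 5 → [1,4,7,8,9]=1  [2,3,5,6,9]=5  [3,5,6,8,9]=10  [4,6,7,8,9]=5  [5,6,7,8,9]=10
  size 6 → [0,1,4,7,8,9]=1  [1,4,6,7,8,9]=6  [2,3,5,6,8,9]=15  [3,5,6,7,8,9]=20  [4,5,6,7,8,9]=15
  size 7 → [0,1,4,6,7,8,9]=7  [1,4,5,6,7,8,9]=21  [2,3,5,6,7,8,9]=35  [3,4,5,6,7,8,9]=35
  size 8 → [0,1,4,5,6,7,8,9]=28  [1,3,4,5,6,7,8,9]=56  [2,3,4,5,6,7,8,9]=70
  first=0(e) contributes 126
  first=2(a) contributes 84
|[w]| = 210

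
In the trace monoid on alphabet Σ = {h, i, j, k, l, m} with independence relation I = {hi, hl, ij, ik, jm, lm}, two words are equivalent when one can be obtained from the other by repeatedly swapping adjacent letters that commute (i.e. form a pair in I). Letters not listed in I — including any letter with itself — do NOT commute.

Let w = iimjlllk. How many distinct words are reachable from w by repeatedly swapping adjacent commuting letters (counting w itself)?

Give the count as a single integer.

13

drop 0:i onto floor
drop 1:i onto {0:i}
drop 2:m onto {1:i}
drop 3:j onto floor
drop 4:l onto {1:i, 3:j}
drop 5:l onto {4:l}
drop 6:l onto {5:l}
drop 7:k onto {2:m, 6:l}
ground layer = {0:i, 3:j}
drop-orders for the pieces not yet dropped (sum over which currently-grounded one goes next):
  1 to go: {7} 1
  2 to go: {2,7} 1  {6,7} 1
  3 to go: {2,6,7} 2  {5,6,7} 1
  4 to go: {2,5,6,7} 3  {4,5,6,7} 1
  5 to go: {2,4,5,6,7} 4  {3,4,5,6,7} 1
  6 to go: {1,2,4,5,6,7} 4  {2,3,4,5,6,7} 5
  if 0:i drops first: 9 orders
  if 3:j drops first: 4 orders
heap linearizations: 13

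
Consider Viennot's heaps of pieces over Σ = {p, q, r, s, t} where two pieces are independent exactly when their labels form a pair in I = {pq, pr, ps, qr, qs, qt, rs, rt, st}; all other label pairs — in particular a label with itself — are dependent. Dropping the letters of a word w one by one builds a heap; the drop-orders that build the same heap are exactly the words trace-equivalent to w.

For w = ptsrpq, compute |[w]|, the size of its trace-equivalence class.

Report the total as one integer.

drop 0:p onto floor
drop 1:t onto {0:p}
drop 2:s onto floor
drop 3:r onto floor
drop 4:p onto {1:t}
drop 5:q onto floor
ground layer = {0:p, 2:s, 3:r, 5:q}
drop-orders for the pieces not yet dropped (sum over which currently-grounded one goes next):
  1 to go: {2} 1  {3} 1  {4} 1  {5} 1
  2 to go: {1,4} 1  {2,3} 2  {2,4} 2  {2,5} 2  {3,4} 2  {3,5} 2  {4,5} 2
  3 to go: {0,1,4} 1  {1,2,4} 3  {1,3,4} 3  {1,4,5} 3  {2,3,4} 6  {2,3,5} 6  {2,4,5} 6  {3,4,5} 6
  4 to go: {0,1,2,4} 4  {0,1,3,4} 4  {0,1,4,5} 4  {1,2,3,4} 12  {1,2,4,5} 12  {1,3,4,5} 12  {2,3,4,5} 24
  if 0:p drops first: 60 orders
  if 2:s drops first: 20 orders
  if 3:r drops first: 20 orders
  if 5:q drops first: 20 orders
heap linearizations: 120

120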